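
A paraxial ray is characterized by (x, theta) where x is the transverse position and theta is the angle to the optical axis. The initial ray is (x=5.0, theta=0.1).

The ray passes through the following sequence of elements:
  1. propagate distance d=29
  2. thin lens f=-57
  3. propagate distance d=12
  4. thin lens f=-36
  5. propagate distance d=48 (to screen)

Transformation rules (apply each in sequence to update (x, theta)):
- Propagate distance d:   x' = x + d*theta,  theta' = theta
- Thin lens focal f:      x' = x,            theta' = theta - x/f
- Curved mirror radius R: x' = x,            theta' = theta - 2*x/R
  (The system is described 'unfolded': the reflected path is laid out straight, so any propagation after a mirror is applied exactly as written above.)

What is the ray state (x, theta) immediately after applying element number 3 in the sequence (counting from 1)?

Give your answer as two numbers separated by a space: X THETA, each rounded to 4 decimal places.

Answer: 10.7632 0.2386

Derivation:
Initial: x=5.0000 theta=0.1000
After 1 (propagate distance d=29): x=7.9000 theta=0.1000
After 2 (thin lens f=-57): x=7.9000 theta=68/285 (≈0.2386)
After 3 (propagate distance d=12): x=409/38 (≈10.7632) theta=68/285 (≈0.2386)
Rounded to 4 decimal places: x = 10.7632, theta = 0.2386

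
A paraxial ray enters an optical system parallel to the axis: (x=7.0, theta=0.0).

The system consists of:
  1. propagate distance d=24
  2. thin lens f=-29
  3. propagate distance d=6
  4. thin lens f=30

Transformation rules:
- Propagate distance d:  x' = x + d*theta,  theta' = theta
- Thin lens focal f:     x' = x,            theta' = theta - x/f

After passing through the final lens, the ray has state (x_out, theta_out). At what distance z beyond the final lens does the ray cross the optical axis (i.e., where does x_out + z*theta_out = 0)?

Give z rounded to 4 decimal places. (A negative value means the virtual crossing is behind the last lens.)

Answer: 210.0000

Derivation:
Initial: x=7.0000 theta=0.0000
After 1 (propagate distance d=24): x=7.0000 theta=0.0000
After 2 (thin lens f=-29): x=7.0000 theta=7/29 (≈0.2414)
After 3 (propagate distance d=6): x=245/29 (≈8.4483) theta=7/29 (≈0.2414)
After 4 (thin lens f=30): x=245/29 (≈8.4483) theta=-7/174 (≈-0.0402)
z_focus = -x_out/theta_out = -(245/29)/(-7/174) = 210.0000
Rounded to 4 decimal places: z = 210.0000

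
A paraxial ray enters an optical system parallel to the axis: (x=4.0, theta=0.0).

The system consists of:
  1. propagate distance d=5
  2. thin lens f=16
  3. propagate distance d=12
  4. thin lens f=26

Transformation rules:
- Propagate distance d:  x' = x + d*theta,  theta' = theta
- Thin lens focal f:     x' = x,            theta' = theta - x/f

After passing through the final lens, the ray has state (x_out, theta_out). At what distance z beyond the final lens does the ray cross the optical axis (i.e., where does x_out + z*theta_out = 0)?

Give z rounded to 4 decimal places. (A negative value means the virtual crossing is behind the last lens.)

Answer: 3.4667

Derivation:
Initial: x=4.0000 theta=0.0000
After 1 (propagate distance d=5): x=4.0000 theta=0.0000
After 2 (thin lens f=16): x=4.0000 theta=-0.2500
After 3 (propagate distance d=12): x=1.0000 theta=-0.2500
After 4 (thin lens f=26): x=1.0000 theta=-15/52 (≈-0.2885)
z_focus = -x_out/theta_out = -(1.0000)/(-15/52) = 52/15 ≈ 3.4667
Rounded to 4 decimal places: z = 3.4667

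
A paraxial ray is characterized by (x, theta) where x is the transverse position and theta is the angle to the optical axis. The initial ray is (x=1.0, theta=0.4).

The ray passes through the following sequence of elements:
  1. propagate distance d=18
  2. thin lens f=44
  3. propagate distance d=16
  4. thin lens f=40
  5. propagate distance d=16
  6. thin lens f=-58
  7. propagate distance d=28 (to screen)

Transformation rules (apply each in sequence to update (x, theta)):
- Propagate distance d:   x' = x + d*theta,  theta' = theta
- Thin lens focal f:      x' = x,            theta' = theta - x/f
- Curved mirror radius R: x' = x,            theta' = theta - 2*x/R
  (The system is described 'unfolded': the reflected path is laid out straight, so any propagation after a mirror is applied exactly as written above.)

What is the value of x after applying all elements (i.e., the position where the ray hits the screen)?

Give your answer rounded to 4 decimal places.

Initial: x=1.0000 theta=0.4000
After 1 (propagate distance d=18): x=8.2000 theta=0.4000
After 2 (thin lens f=44): x=8.2000 theta=47/220 (≈0.2136)
After 3 (propagate distance d=16): x=639/55 (≈11.6182) theta=47/220 (≈0.2136)
After 4 (thin lens f=40): x=639/55 (≈11.6182) theta=-169/2200 (≈-0.0768)
After 5 (propagate distance d=16): x=2857/275 (≈10.3891) theta=-169/2200 (≈-0.0768)
After 6 (thin lens f=-58): x=2857/275 (≈10.3891) theta=6527/63800 (≈0.1023)
After 7 (propagate distance d=28 (to screen)): x=42279/3190 (≈13.2536) theta=6527/63800 (≈0.1023)
Rounded to 4 decimal places: x = 13.2536

Answer: 13.2536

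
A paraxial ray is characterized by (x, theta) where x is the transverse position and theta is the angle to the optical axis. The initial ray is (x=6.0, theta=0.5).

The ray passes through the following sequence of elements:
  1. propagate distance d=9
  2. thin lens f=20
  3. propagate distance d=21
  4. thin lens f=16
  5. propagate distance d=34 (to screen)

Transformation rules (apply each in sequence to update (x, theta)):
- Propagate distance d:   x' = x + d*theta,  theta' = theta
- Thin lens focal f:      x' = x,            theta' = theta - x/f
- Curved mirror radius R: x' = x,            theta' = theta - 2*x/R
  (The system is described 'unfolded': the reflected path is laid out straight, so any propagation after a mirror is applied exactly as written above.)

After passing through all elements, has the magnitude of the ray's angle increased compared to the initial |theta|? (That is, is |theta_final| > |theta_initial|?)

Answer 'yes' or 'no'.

Answer: yes

Derivation:
Initial: x=6.0000 theta=0.5000
After 1 (propagate distance d=9): x=10.5000 theta=0.5000
After 2 (thin lens f=20): x=10.5000 theta=-0.0250
After 3 (propagate distance d=21): x=9.9750 theta=-0.0250
After 4 (thin lens f=16): x=9.9750 theta=-83/128 (≈-0.6484)
After 5 (propagate distance d=34 (to screen)): x=-3863/320 (≈-12.0719) theta=-83/128 (≈-0.6484)
|theta_initial|=0.5000 |theta_final|=83/128 (≈0.6484) -> increased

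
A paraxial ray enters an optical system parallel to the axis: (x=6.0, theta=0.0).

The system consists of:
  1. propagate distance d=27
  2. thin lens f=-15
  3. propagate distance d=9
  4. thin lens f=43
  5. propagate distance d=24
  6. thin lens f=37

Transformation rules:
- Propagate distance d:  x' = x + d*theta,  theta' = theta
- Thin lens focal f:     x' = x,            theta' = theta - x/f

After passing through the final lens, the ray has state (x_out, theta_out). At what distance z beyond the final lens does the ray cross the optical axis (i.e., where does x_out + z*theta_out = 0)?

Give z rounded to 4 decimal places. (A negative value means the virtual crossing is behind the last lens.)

Answer: 70.1350

Derivation:
Initial: x=6.0000 theta=0.0000
After 1 (propagate distance d=27): x=6.0000 theta=0.0000
After 2 (thin lens f=-15): x=6.0000 theta=0.4000
After 3 (propagate distance d=9): x=9.6000 theta=0.4000
After 4 (thin lens f=43): x=9.6000 theta=38/215 (≈0.1767)
After 5 (propagate distance d=24): x=2976/215 (≈13.8419) theta=38/215 (≈0.1767)
After 6 (thin lens f=37): x=2976/215 (≈13.8419) theta=-314/1591 (≈-0.1974)
z_focus = -x_out/theta_out = -(2976/215)/(-314/1591) = 55056/785 ≈ 70.1350
Rounded to 4 decimal places: z = 70.1350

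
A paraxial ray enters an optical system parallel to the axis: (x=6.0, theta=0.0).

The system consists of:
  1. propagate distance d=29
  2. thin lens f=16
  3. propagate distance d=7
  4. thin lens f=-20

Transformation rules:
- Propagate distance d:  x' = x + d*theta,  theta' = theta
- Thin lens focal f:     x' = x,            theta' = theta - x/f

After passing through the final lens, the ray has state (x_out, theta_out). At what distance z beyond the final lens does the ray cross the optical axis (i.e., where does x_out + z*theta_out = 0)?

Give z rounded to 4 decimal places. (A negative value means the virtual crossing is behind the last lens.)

Answer: 16.3636

Derivation:
Initial: x=6.0000 theta=0.0000
After 1 (propagate distance d=29): x=6.0000 theta=0.0000
After 2 (thin lens f=16): x=6.0000 theta=-0.3750
After 3 (propagate distance d=7): x=3.3750 theta=-0.3750
After 4 (thin lens f=-20): x=3.3750 theta=-33/160 (≈-0.2063)
z_focus = -x_out/theta_out = -(3.3750)/(-33/160) = 180/11 ≈ 16.3636
Rounded to 4 decimal places: z = 16.3636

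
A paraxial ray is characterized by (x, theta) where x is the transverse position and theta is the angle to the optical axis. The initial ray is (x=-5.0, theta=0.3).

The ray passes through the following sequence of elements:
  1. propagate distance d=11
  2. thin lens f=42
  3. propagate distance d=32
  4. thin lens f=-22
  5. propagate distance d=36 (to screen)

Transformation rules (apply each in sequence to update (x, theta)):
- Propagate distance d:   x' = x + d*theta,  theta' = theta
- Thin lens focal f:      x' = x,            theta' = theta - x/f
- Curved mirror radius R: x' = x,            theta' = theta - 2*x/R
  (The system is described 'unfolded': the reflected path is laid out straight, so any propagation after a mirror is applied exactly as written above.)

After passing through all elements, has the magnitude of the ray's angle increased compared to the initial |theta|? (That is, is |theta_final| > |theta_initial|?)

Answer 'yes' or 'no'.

Answer: yes

Derivation:
Initial: x=-5.0000 theta=0.3000
After 1 (propagate distance d=11): x=-1.7000 theta=0.3000
After 2 (thin lens f=42): x=-1.7000 theta=143/420 (≈0.3405)
After 3 (propagate distance d=32): x=1931/210 (≈9.1952) theta=143/420 (≈0.3405)
After 4 (thin lens f=-22): x=1931/210 (≈9.1952) theta=292/385 (≈0.7584)
After 5 (propagate distance d=36 (to screen)): x=84313/2310 (≈36.4991) theta=292/385 (≈0.7584)
|theta_initial|=0.3000 |theta_final|=292/385 (≈0.7584) -> increased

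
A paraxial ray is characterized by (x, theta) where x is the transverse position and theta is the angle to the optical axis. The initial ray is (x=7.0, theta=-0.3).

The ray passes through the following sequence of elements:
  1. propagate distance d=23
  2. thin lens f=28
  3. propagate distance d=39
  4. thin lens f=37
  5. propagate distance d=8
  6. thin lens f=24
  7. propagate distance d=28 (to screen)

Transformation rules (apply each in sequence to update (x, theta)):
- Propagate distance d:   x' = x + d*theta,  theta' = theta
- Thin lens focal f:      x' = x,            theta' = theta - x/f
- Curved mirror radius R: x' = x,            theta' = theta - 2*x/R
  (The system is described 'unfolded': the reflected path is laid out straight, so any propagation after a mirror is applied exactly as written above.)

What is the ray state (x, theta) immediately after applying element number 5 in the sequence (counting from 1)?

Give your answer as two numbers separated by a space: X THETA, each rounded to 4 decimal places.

Initial: x=7.0000 theta=-0.3000
After 1 (propagate distance d=23): x=0.1000 theta=-0.3000
After 2 (thin lens f=28): x=0.1000 theta=-17/56 (≈-0.3036)
After 3 (propagate distance d=39): x=-3287/280 (≈-11.7393) theta=-17/56 (≈-0.3036)
After 4 (thin lens f=37): x=-3287/280 (≈-11.7393) theta=71/5180 (≈0.0137)
After 5 (propagate distance d=8): x=-120483/10360 (≈-11.6296) theta=71/5180 (≈0.0137)
Rounded to 4 decimal places: x = -11.6296, theta = 0.0137

Answer: -11.6296 0.0137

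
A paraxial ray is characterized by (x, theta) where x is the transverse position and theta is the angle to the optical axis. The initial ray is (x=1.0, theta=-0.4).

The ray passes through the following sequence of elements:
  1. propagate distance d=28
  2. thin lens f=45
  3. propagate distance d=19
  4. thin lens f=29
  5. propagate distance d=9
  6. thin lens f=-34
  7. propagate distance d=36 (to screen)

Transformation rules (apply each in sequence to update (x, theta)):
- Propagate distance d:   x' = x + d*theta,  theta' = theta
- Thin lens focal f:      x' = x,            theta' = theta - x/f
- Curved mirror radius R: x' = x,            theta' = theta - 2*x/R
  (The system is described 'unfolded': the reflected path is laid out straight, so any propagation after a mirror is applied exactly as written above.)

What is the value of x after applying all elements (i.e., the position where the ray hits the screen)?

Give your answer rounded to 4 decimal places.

Initial: x=1.0000 theta=-0.4000
After 1 (propagate distance d=28): x=-10.2000 theta=-0.4000
After 2 (thin lens f=45): x=-10.2000 theta=-13/75 (≈-0.1733)
After 3 (propagate distance d=19): x=-1012/75 (≈-13.4933) theta=-13/75 (≈-0.1733)
After 4 (thin lens f=29): x=-1012/75 (≈-13.4933) theta=127/435 (≈0.2920)
After 5 (propagate distance d=9): x=-23633/2175 (≈-10.8657) theta=127/435 (≈0.2920)
After 6 (thin lens f=-34): x=-23633/2175 (≈-10.8657) theta=-681/24650 (≈-0.0276)
After 7 (propagate distance d=36 (to screen)): x=-87707/7395 (≈-11.8603) theta=-681/24650 (≈-0.0276)
Rounded to 4 decimal places: x = -11.8603

Answer: -11.8603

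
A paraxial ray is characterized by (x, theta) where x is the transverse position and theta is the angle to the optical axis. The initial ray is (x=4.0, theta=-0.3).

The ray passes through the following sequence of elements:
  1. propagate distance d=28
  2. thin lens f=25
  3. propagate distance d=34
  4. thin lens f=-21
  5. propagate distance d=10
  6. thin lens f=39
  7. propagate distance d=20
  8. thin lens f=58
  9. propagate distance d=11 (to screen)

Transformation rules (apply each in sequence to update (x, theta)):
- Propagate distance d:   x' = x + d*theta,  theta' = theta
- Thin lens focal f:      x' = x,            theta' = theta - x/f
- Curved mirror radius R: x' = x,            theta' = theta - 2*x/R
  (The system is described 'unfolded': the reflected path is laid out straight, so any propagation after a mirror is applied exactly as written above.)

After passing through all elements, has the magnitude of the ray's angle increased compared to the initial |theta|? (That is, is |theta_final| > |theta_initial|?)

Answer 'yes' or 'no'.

Answer: no

Derivation:
Initial: x=4.0000 theta=-0.3000
After 1 (propagate distance d=28): x=-4.4000 theta=-0.3000
After 2 (thin lens f=25): x=-4.4000 theta=-0.1240
After 3 (propagate distance d=34): x=-8.6160 theta=-0.1240
After 4 (thin lens f=-21): x=-8.6160 theta=-187/350 (≈-0.5343)
After 5 (propagate distance d=10): x=-12214/875 (≈-13.9589) theta=-187/350 (≈-0.5343)
After 6 (thin lens f=39): x=-12214/875 (≈-13.9589) theta=-12037/68250 (≈-0.1764)
After 7 (propagate distance d=20): x=-596716/34125 (≈-17.4862) theta=-12037/68250 (≈-0.1764)
After 8 (thin lens f=58): x=-596716/34125 (≈-17.4862) theta=247643/1979250 (≈0.1251)
After 9 (propagate distance d=11 (to screen)): x=-303671/18850 (≈-16.1099) theta=247643/1979250 (≈0.1251)
|theta_initial|=0.3000 |theta_final|=247643/1979250 (≈0.1251) -> not increased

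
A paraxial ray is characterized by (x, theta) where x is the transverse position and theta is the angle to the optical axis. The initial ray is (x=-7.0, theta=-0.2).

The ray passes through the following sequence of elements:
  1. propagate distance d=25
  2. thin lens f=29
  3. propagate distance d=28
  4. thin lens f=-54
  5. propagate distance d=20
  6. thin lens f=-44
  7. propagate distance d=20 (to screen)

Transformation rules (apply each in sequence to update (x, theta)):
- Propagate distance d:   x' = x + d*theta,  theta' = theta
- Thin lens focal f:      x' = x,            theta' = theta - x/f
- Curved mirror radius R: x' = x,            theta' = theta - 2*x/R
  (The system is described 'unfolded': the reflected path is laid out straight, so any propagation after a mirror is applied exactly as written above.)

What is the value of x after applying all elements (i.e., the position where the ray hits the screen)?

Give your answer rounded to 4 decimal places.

Initial: x=-7.0000 theta=-0.2000
After 1 (propagate distance d=25): x=-12.0000 theta=-0.2000
After 2 (thin lens f=29): x=-12.0000 theta=31/145 (≈0.2138)
After 3 (propagate distance d=28): x=-872/145 (≈-6.0138) theta=31/145 (≈0.2138)
After 4 (thin lens f=-54): x=-872/145 (≈-6.0138) theta=401/3915 (≈0.1024)
After 5 (propagate distance d=20): x=-15524/3915 (≈-3.9653) theta=401/3915 (≈0.1024)
After 6 (thin lens f=-44): x=-15524/3915 (≈-3.9653) theta=106/8613 (≈0.0123)
After 7 (propagate distance d=20 (to screen)): x=-5932/1595 (≈-3.7191) theta=106/8613 (≈0.0123)
Rounded to 4 decimal places: x = -3.7191

Answer: -3.7191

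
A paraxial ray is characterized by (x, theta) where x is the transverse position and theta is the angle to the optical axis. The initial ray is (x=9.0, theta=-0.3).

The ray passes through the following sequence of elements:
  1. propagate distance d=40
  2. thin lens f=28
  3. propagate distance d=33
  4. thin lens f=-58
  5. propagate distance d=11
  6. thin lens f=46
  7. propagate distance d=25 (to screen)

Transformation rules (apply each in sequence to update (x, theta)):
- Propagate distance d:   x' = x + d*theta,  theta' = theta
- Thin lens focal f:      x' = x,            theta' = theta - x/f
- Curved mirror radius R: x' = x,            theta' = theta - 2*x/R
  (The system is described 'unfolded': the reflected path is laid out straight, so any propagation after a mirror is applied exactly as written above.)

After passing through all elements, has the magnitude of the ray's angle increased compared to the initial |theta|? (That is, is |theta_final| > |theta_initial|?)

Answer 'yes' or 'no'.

Initial: x=9.0000 theta=-0.3000
After 1 (propagate distance d=40): x=-3.0000 theta=-0.3000
After 2 (thin lens f=28): x=-3.0000 theta=-27/140 (≈-0.1929)
After 3 (propagate distance d=33): x=-1311/140 (≈-9.3643) theta=-27/140 (≈-0.1929)
After 4 (thin lens f=-58): x=-1311/140 (≈-9.3643) theta=-411/1160 (≈-0.3543)
After 5 (propagate distance d=11): x=-21537/1624 (≈-13.2617) theta=-411/1160 (≈-0.3543)
After 6 (thin lens f=46): x=-21537/1624 (≈-13.2617) theta=-24657/373520 (≈-0.0660)
After 7 (propagate distance d=25 (to screen)): x=-159141/10672 (≈-14.9120) theta=-24657/373520 (≈-0.0660)
|theta_initial|=0.3000 |theta_final|=24657/373520 (≈0.0660) -> not increased

Answer: no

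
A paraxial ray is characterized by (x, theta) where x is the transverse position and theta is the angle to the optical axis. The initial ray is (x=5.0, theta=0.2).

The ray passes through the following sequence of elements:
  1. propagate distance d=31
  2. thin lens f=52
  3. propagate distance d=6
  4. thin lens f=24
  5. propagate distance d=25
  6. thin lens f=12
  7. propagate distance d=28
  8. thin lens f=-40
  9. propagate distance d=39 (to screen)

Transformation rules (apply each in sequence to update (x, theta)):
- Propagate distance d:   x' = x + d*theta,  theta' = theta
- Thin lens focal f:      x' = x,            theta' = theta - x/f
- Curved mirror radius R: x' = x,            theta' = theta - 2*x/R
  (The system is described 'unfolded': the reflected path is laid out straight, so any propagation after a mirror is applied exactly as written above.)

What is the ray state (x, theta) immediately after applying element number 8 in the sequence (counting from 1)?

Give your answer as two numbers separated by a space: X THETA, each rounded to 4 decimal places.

Initial: x=5.0000 theta=0.2000
After 1 (propagate distance d=31): x=11.2000 theta=0.2000
After 2 (thin lens f=52): x=11.2000 theta=-1/65 (≈-0.0154)
After 3 (propagate distance d=6): x=722/65 (≈11.1077) theta=-1/65 (≈-0.0154)
After 4 (thin lens f=24): x=722/65 (≈11.1077) theta=-373/780 (≈-0.4782)
After 5 (propagate distance d=25): x=-661/780 (≈-0.8474) theta=-373/780 (≈-0.4782)
After 6 (thin lens f=12): x=-661/780 (≈-0.8474) theta=-763/1872 (≈-0.4076)
After 7 (propagate distance d=28): x=-7172/585 (≈-12.2598) theta=-763/1872 (≈-0.4076)
After 8 (thin lens f=-40): x=-7172/585 (≈-12.2598) theta=-33419/46800 (≈-0.7141)
Rounded to 4 decimal places: x = -12.2598, theta = -0.7141

Answer: -12.2598 -0.7141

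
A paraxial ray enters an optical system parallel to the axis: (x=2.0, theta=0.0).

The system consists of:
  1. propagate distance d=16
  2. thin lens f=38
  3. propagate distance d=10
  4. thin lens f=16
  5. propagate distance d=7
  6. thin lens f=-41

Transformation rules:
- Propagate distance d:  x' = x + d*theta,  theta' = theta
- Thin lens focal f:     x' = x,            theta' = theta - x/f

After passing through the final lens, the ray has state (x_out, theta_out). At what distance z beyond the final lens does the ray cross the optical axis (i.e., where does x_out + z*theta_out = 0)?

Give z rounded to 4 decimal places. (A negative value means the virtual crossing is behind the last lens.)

Initial: x=2.0000 theta=0.0000
After 1 (propagate distance d=16): x=2.0000 theta=0.0000
After 2 (thin lens f=38): x=2.0000 theta=-1/19 (≈-0.0526)
After 3 (propagate distance d=10): x=28/19 (≈1.4737) theta=-1/19 (≈-0.0526)
After 4 (thin lens f=16): x=28/19 (≈1.4737) theta=-11/76 (≈-0.1447)
After 5 (propagate distance d=7): x=35/76 (≈0.4605) theta=-11/76 (≈-0.1447)
After 6 (thin lens f=-41): x=35/76 (≈0.4605) theta=-104/779 (≈-0.1335)
z_focus = -x_out/theta_out = -(35/76)/(-104/779) = 1435/416 ≈ 3.4495
Rounded to 4 decimal places: z = 3.4495

Answer: 3.4495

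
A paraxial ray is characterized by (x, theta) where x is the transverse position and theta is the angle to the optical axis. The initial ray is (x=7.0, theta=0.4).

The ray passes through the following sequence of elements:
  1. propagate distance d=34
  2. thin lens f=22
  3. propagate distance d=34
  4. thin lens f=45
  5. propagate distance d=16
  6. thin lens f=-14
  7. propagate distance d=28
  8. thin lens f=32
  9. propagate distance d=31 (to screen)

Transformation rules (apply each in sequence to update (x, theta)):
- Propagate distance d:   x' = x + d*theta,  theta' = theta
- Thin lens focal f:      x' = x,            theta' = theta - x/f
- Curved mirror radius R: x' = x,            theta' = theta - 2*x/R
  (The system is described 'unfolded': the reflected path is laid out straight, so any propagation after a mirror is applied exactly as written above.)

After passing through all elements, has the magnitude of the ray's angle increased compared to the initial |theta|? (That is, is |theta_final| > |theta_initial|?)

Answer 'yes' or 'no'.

Initial: x=7.0000 theta=0.4000
After 1 (propagate distance d=34): x=20.6000 theta=0.4000
After 2 (thin lens f=22): x=20.6000 theta=-59/110 (≈-0.5364)
After 3 (propagate distance d=34): x=26/11 (≈2.3636) theta=-59/110 (≈-0.5364)
After 4 (thin lens f=45): x=26/11 (≈2.3636) theta=-53/90 (≈-0.5889)
After 5 (propagate distance d=16): x=-3494/495 (≈-7.0586) theta=-53/90 (≈-0.5889)
After 6 (thin lens f=-14): x=-3494/495 (≈-7.0586) theta=-505/462 (≈-1.0931)
After 7 (propagate distance d=28): x=-18644/495 (≈-37.6646) theta=-505/462 (≈-1.0931)
After 8 (thin lens f=32): x=-18644/495 (≈-37.6646) theta=2327/27720 (≈0.0839)
After 9 (propagate distance d=31 (to screen)): x=-88357/2520 (≈-35.0623) theta=2327/27720 (≈0.0839)
|theta_initial|=0.4000 |theta_final|=2327/27720 (≈0.0839) -> not increased

Answer: no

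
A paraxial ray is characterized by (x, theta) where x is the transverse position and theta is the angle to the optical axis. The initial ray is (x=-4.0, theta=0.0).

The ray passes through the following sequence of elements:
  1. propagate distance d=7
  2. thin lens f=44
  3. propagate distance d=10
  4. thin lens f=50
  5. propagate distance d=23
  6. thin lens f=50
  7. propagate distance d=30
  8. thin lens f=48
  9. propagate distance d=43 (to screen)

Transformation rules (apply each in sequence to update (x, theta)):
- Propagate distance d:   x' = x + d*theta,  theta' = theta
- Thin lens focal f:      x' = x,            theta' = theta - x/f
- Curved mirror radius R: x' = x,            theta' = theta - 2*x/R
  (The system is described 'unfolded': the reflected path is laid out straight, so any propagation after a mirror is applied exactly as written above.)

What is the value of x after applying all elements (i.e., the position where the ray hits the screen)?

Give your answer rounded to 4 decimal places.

Initial: x=-4.0000 theta=0.0000
After 1 (propagate distance d=7): x=-4.0000 theta=0.0000
After 2 (thin lens f=44): x=-4.0000 theta=1/11 (≈0.0909)
After 3 (propagate distance d=10): x=-34/11 (≈-3.0909) theta=1/11 (≈0.0909)
After 4 (thin lens f=50): x=-34/11 (≈-3.0909) theta=42/275 (≈0.1527)
After 5 (propagate distance d=23): x=116/275 (≈0.4218) theta=42/275 (≈0.1527)
After 6 (thin lens f=50): x=116/275 (≈0.4218) theta=992/6875 (≈0.1443)
After 7 (propagate distance d=30): x=6532/1375 (≈4.7505) theta=992/6875 (≈0.1443)
After 8 (thin lens f=48): x=6532/1375 (≈4.7505) theta=3739/82500 (≈0.0453)
After 9 (propagate distance d=43 (to screen)): x=552697/82500 (≈6.6994) theta=3739/82500 (≈0.0453)
Rounded to 4 decimal places: x = 6.6994

Answer: 6.6994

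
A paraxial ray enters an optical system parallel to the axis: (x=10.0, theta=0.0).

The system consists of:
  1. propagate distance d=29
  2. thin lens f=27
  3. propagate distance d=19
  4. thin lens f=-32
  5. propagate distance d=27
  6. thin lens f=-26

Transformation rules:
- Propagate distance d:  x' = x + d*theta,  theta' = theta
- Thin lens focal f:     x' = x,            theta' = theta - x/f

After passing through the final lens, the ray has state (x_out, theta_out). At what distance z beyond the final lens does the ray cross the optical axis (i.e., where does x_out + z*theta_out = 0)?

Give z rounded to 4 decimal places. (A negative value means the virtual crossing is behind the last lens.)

Initial: x=10.0000 theta=0.0000
After 1 (propagate distance d=29): x=10.0000 theta=0.0000
After 2 (thin lens f=27): x=10.0000 theta=-10/27 (≈-0.3704)
After 3 (propagate distance d=19): x=80/27 (≈2.9630) theta=-10/27 (≈-0.3704)
After 4 (thin lens f=-32): x=80/27 (≈2.9630) theta=-5/18 (≈-0.2778)
After 5 (propagate distance d=27): x=-245/54 (≈-4.5370) theta=-5/18 (≈-0.2778)
After 6 (thin lens f=-26): x=-245/54 (≈-4.5370) theta=-635/1404 (≈-0.4523)
z_focus = -x_out/theta_out = -(-245/54)/(-635/1404) = -1274/127 ≈ -10.0315
Rounded to 4 decimal places: z = -10.0315

Answer: -10.0315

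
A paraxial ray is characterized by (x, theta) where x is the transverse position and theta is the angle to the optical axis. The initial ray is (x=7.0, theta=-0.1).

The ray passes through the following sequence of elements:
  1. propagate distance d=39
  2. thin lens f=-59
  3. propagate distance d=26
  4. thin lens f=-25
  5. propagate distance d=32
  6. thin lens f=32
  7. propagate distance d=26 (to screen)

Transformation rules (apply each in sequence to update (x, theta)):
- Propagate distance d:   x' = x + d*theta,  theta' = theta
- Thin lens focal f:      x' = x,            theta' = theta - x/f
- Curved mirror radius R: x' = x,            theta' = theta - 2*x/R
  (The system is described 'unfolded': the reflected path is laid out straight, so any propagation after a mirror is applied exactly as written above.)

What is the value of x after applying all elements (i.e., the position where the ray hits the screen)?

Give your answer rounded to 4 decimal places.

Initial: x=7.0000 theta=-0.1000
After 1 (propagate distance d=39): x=3.1000 theta=-0.1000
After 2 (thin lens f=-59): x=3.1000 theta=-14/295 (≈-0.0475)
After 3 (propagate distance d=26): x=1101/590 (≈1.8661) theta=-14/295 (≈-0.0475)
After 4 (thin lens f=-25): x=1101/590 (≈1.8661) theta=401/14750 (≈0.0272)
After 5 (propagate distance d=32): x=40357/14750 (≈2.7361) theta=401/14750 (≈0.0272)
After 6 (thin lens f=32): x=40357/14750 (≈2.7361) theta=-1101/18880 (≈-0.0583)
After 7 (propagate distance d=26 (to screen)): x=287887/236000 (≈1.2199) theta=-1101/18880 (≈-0.0583)
Rounded to 4 decimal places: x = 1.2199

Answer: 1.2199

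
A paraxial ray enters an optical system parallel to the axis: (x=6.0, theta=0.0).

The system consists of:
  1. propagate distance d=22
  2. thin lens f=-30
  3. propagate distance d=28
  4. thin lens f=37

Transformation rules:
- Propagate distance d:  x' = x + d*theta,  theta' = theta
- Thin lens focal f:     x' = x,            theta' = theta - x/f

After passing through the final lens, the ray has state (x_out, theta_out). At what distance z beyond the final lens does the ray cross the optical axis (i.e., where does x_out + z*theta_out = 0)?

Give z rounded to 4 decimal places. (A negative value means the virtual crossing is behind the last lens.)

Initial: x=6.0000 theta=0.0000
After 1 (propagate distance d=22): x=6.0000 theta=0.0000
After 2 (thin lens f=-30): x=6.0000 theta=0.2000
After 3 (propagate distance d=28): x=11.6000 theta=0.2000
After 4 (thin lens f=37): x=11.6000 theta=-21/185 (≈-0.1135)
z_focus = -x_out/theta_out = -(11.6000)/(-21/185) = 2146/21 ≈ 102.1905
Rounded to 4 decimal places: z = 102.1905

Answer: 102.1905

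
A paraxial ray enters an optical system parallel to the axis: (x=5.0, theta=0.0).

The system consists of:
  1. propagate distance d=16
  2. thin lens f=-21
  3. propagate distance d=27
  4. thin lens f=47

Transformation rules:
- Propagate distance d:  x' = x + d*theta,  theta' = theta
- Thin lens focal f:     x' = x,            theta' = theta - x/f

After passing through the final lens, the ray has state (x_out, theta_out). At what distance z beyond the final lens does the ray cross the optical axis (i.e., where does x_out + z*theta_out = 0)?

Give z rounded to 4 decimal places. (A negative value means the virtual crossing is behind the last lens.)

Initial: x=5.0000 theta=0.0000
After 1 (propagate distance d=16): x=5.0000 theta=0.0000
After 2 (thin lens f=-21): x=5.0000 theta=5/21 (≈0.2381)
After 3 (propagate distance d=27): x=80/7 (≈11.4286) theta=5/21 (≈0.2381)
After 4 (thin lens f=47): x=80/7 (≈11.4286) theta=-5/987 (≈-0.0051)
z_focus = -x_out/theta_out = -(80/7)/(-5/987) = 2256.0000
Rounded to 4 decimal places: z = 2256.0000

Answer: 2256.0000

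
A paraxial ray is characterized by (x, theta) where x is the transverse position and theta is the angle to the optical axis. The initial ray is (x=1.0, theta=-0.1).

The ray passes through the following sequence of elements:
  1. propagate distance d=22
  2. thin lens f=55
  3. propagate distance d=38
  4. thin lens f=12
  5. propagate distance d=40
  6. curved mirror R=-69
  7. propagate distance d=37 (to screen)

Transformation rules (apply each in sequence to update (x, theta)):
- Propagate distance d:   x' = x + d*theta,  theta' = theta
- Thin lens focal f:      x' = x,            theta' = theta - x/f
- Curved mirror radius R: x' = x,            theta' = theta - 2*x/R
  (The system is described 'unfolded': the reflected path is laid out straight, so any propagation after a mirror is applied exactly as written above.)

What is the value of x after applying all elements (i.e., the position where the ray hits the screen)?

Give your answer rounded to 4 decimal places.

Initial: x=1.0000 theta=-0.1000
After 1 (propagate distance d=22): x=-1.2000 theta=-0.1000
After 2 (thin lens f=55): x=-1.2000 theta=-43/550 (≈-0.0782)
After 3 (propagate distance d=38): x=-1147/275 (≈-4.1709) theta=-43/550 (≈-0.0782)
After 4 (thin lens f=12): x=-1147/275 (≈-4.1709) theta=889/3300 (≈0.2694)
After 5 (propagate distance d=40): x=5449/825 (≈6.6048) theta=889/3300 (≈0.2694)
After 6 (curved mirror R=-69): x=5449/825 (≈6.6048) theta=104933/227700 (≈0.4608)
After 7 (propagate distance d=37 (to screen)): x=1077289/45540 (≈23.6559) theta=104933/227700 (≈0.4608)
Rounded to 4 decimal places: x = 23.6559

Answer: 23.6559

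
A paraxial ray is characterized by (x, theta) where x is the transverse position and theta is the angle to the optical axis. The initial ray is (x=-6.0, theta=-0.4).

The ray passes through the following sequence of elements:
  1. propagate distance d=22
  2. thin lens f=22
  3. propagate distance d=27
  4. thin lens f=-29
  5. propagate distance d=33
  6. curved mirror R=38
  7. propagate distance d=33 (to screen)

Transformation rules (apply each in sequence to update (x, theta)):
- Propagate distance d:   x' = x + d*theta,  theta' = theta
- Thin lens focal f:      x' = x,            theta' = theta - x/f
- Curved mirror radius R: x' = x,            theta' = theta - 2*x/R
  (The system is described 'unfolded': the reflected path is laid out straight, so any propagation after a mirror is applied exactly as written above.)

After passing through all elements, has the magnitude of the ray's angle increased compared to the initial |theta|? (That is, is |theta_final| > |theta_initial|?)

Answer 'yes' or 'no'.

Answer: no

Derivation:
Initial: x=-6.0000 theta=-0.4000
After 1 (propagate distance d=22): x=-14.8000 theta=-0.4000
After 2 (thin lens f=22): x=-14.8000 theta=3/11 (≈0.2727)
After 3 (propagate distance d=27): x=-409/55 (≈-7.4364) theta=3/11 (≈0.2727)
After 4 (thin lens f=-29): x=-409/55 (≈-7.4364) theta=26/1595 (≈0.0163)
After 5 (propagate distance d=33): x=-11003/1595 (≈-6.8984) theta=26/1595 (≈0.0163)
After 6 (curved mirror R=38): x=-11003/1595 (≈-6.8984) theta=11497/30305 (≈0.3794)
After 7 (propagate distance d=33 (to screen)): x=170344/30305 (≈5.6210) theta=11497/30305 (≈0.3794)
|theta_initial|=0.4000 |theta_final|=11497/30305 (≈0.3794) -> not increased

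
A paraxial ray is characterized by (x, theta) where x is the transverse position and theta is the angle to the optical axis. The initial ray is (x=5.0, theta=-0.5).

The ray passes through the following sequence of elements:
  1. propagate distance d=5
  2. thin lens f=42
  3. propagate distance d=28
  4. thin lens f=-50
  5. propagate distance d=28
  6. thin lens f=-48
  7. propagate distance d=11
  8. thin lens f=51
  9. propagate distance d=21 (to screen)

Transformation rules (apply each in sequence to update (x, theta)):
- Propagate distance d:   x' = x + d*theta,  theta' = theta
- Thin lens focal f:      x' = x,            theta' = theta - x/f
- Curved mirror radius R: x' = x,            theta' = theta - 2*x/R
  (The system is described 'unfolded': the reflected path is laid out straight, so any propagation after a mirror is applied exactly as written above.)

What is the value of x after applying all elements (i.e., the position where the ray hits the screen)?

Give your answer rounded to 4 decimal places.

Initial: x=5.0000 theta=-0.5000
After 1 (propagate distance d=5): x=2.5000 theta=-0.5000
After 2 (thin lens f=42): x=2.5000 theta=-47/84 (≈-0.5595)
After 3 (propagate distance d=28): x=-79/6 (≈-13.1667) theta=-47/84 (≈-0.5595)
After 4 (thin lens f=-50): x=-79/6 (≈-13.1667) theta=-144/175 (≈-0.8229)
After 5 (propagate distance d=28): x=-5431/150 (≈-36.2067) theta=-144/175 (≈-0.8229)
After 6 (thin lens f=-48): x=-5431/150 (≈-36.2067) theta=-79489/50400 (≈-1.5772)
After 7 (propagate distance d=11): x=-539839/10080 (≈-53.5555) theta=-79489/50400 (≈-1.5772)
After 8 (thin lens f=51): x=-539839/10080 (≈-53.5555) theta=-169343/321300 (≈-0.5271)
After 9 (propagate distance d=21 (to screen)): x=-55369523/856800 (≈-64.6236) theta=-169343/321300 (≈-0.5271)
Rounded to 4 decimal places: x = -64.6236

Answer: -64.6236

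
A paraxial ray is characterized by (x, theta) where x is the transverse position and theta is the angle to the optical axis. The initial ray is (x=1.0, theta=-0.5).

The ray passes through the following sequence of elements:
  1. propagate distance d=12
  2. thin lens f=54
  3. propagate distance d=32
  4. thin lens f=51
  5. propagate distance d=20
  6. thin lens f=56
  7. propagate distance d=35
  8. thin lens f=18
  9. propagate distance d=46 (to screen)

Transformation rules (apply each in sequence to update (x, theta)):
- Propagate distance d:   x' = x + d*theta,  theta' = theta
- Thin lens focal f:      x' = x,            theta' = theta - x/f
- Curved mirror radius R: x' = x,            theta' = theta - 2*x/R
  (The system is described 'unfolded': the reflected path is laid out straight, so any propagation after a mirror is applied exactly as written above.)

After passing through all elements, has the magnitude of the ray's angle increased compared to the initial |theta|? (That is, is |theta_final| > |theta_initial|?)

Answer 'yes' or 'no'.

Initial: x=1.0000 theta=-0.5000
After 1 (propagate distance d=12): x=-5.0000 theta=-0.5000
After 2 (thin lens f=54): x=-5.0000 theta=-11/27 (≈-0.4074)
After 3 (propagate distance d=32): x=-487/27 (≈-18.0370) theta=-11/27 (≈-0.4074)
After 4 (thin lens f=51): x=-487/27 (≈-18.0370) theta=-74/1377 (≈-0.0537)
After 5 (propagate distance d=20): x=-26317/1377 (≈-19.1118) theta=-74/1377 (≈-0.0537)
After 6 (thin lens f=56): x=-26317/1377 (≈-19.1118) theta=7391/25704 (≈0.2875)
After 7 (propagate distance d=35): x=-5863/648 (≈-9.0478) theta=7391/25704 (≈0.2875)
After 8 (thin lens f=18): x=-5863/648 (≈-9.0478) theta=1096811/1388016 (≈0.7902)
After 9 (propagate distance d=46 (to screen)): x=4736845/173502 (≈27.3014) theta=1096811/1388016 (≈0.7902)
|theta_initial|=0.5000 |theta_final|=1096811/1388016 (≈0.7902) -> increased

Answer: yes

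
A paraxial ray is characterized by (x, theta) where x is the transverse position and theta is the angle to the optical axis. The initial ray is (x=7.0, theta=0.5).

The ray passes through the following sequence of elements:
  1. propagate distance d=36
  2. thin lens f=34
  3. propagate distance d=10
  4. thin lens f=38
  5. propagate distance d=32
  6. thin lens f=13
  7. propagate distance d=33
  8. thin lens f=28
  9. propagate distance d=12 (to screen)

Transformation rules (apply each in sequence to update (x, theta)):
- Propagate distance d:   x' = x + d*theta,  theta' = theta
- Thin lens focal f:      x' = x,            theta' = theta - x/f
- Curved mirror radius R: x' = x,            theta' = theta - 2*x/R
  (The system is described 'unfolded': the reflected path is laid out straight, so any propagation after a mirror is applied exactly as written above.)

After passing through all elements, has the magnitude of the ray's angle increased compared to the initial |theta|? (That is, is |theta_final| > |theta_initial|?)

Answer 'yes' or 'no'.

Answer: no

Derivation:
Initial: x=7.0000 theta=0.5000
After 1 (propagate distance d=36): x=25.0000 theta=0.5000
After 2 (thin lens f=34): x=25.0000 theta=-4/17 (≈-0.2353)
After 3 (propagate distance d=10): x=385/17 (≈22.6471) theta=-4/17 (≈-0.2353)
After 4 (thin lens f=38): x=385/17 (≈22.6471) theta=-537/646 (≈-0.8313)
After 5 (propagate distance d=32): x=-1277/323 (≈-3.9536) theta=-537/646 (≈-0.8313)
After 6 (thin lens f=13): x=-1277/323 (≈-3.9536) theta=-233/442 (≈-0.5271)
After 7 (propagate distance d=33): x=-179293/8398 (≈-21.3495) theta=-233/442 (≈-0.5271)
After 8 (thin lens f=28): x=-179293/8398 (≈-21.3495) theta=55337/235144 (≈0.2353)
After 9 (propagate distance d=12 (to screen)): x=-544520/29393 (≈-18.5255) theta=55337/235144 (≈0.2353)
|theta_initial|=0.5000 |theta_final|=55337/235144 (≈0.2353) -> not increased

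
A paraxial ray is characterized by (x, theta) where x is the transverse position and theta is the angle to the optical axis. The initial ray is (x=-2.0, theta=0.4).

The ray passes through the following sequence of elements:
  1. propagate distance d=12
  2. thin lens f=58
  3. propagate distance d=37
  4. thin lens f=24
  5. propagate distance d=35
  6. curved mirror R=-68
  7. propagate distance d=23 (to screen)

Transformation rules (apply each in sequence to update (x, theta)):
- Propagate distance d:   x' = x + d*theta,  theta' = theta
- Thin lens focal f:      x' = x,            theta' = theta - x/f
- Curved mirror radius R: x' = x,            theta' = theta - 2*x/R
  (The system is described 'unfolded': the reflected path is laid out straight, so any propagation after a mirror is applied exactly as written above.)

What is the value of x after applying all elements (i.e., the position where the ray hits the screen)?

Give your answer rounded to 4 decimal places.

Answer: 1.4217

Derivation:
Initial: x=-2.0000 theta=0.4000
After 1 (propagate distance d=12): x=2.8000 theta=0.4000
After 2 (thin lens f=58): x=2.8000 theta=51/145 (≈0.3517)
After 3 (propagate distance d=37): x=2293/145 (≈15.8138) theta=51/145 (≈0.3517)
After 4 (thin lens f=24): x=2293/145 (≈15.8138) theta=-1069/3480 (≈-0.3072)
After 5 (propagate distance d=35): x=17617/3480 (≈5.0624) theta=-1069/3480 (≈-0.3072)
After 6 (curved mirror R=-68): x=17617/3480 (≈5.0624) theta=-6243/39440 (≈-0.1583)
After 7 (propagate distance d=23 (to screen)): x=168211/118320 (≈1.4217) theta=-6243/39440 (≈-0.1583)
Rounded to 4 decimal places: x = 1.4217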